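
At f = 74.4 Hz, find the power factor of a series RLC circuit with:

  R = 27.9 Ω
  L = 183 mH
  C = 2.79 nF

Step 1 — Angular frequency: ω = 2π·f = 2π·74.4 = 467.5 rad/s.
Step 2 — Component impedances:
  R: Z = R = 27.9 Ω
  L: Z = jωL = j·467.5·0.183 = 0 + j85.55 Ω
  C: Z = 1/(jωC) = -j/(ω·C) = 0 - j7.667e+05 Ω
Step 3 — Series combination: Z_total = R + L + C = 27.9 - j7.666e+05 Ω = 7.666e+05∠-90.0° Ω.
Step 4 — Power factor: PF = cos(φ) = Re(Z)/|Z| = 27.9/7.666e+05 = 3.639e-05.
Step 5 — Type: Im(Z) = -7.666e+05 ⇒ leading (phase φ = -90.0°).

PF = 3.639e-05 (leading, φ = -90.0°)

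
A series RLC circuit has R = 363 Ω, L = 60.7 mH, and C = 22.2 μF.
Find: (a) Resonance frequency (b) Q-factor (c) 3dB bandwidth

Step 1 — Resonance: ω₀ = 1/√(LC) = 1/√(0.0607·2.22e-05) = 861.4 rad/s.
Step 2 — f₀ = ω₀/(2π) = 137.1 Hz.
Step 3 — Series Q: Q = ω₀L/R = 861.4·0.0607/363 = 0.144.
Step 4 — Bandwidth: Δω = ω₀/Q = 5980 rad/s; BW = Δω/(2π) = 951.8 Hz.

(a) f₀ = 137.1 Hz  (b) Q = 0.144  (c) BW = 951.8 Hz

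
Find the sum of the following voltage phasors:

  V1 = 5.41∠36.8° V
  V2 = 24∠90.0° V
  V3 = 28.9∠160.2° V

Step 1 — Convert each phasor to rectangular form:
  V1 = 5.41·(cos(36.8°) + j·sin(36.8°)) = 4.332 + j3.241 V
  V2 = 24·(cos(90.0°) + j·sin(90.0°)) = 0 + j24 V
  V3 = 28.9·(cos(160.2°) + j·sin(160.2°)) = -27.19 + j9.79 V
Step 2 — Sum components: V_total = -22.86 + j37.03 V.
Step 3 — Convert to polar: |V_total| = 43.52 V, ∠V_total = 121.7°.

V_total = 43.52∠121.7° V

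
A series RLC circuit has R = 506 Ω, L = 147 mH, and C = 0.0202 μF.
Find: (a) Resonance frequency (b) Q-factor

Step 1 — Resonance condition Im(Z)=0 gives ω₀ = 1/√(LC).
Step 2 — ω₀ = 1/√(0.147·2.02e-08) = 1.835e+04 rad/s.
Step 3 — f₀ = ω₀/(2π) = 2921 Hz.
Step 4 — Series Q: Q = ω₀L/R = 1.835e+04·0.147/506 = 5.331.

(a) f₀ = 2921 Hz  (b) Q = 5.331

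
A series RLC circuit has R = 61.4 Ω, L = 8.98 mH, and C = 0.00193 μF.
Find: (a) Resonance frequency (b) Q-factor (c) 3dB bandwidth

Step 1 — Resonance: ω₀ = 1/√(LC) = 1/√(0.00898·1.93e-09) = 2.402e+05 rad/s.
Step 2 — f₀ = ω₀/(2π) = 3.823e+04 Hz.
Step 3 — Series Q: Q = ω₀L/R = 2.402e+05·0.00898/61.4 = 35.13.
Step 4 — Bandwidth: Δω = ω₀/Q = 6837 rad/s; BW = Δω/(2π) = 1088 Hz.

(a) f₀ = 3.823e+04 Hz  (b) Q = 35.13  (c) BW = 1088 Hz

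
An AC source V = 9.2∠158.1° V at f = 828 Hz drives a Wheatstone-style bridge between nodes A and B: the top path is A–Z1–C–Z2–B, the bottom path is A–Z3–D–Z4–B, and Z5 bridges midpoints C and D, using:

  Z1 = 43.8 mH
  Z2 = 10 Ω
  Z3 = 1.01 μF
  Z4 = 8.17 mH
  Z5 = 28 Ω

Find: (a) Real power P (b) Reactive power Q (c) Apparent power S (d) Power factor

Step 1 — Angular frequency: ω = 2π·f = 2π·828 = 5202 rad/s.
Step 2 — Component impedances:
  Z1: Z = jωL = j·5202·0.0438 = 0 + j227.9 Ω
  Z2: Z = R = 10 Ω
  Z3: Z = 1/(jωC) = -j/(ω·C) = 0 - j190.3 Ω
  Z4: Z = jωL = j·5202·0.00817 = 0 + j42.5 Ω
  Z5: Z = R = 28 Ω
Step 3 — Bridge requires nodal analysis (the Z5 bridge couples midpoints C and D, so the two paths cannot be reduced to a simple series/parallel combination). Setting node B to ground and injecting 1 A at node A, the 3-node admittance system at A, C, D solves to V_A = Z_AB = 340.8 - j691.3 Ω = 770.7∠-63.8° Ω.
Step 4 — Source phasor: V = 9.2∠158.1° V = -8.536 + j3.431 V.
Step 5 — Current: I = V / Z = -0.00889 - j0.007965 A = 0.01194∠-138.1° A.
Step 6 — Complex power: S = V·I* = 0.04855 - j0.0985 VA.
Step 7 — Real power: P = Re(S) = 0.04855 W.
Step 8 — Reactive power: Q = Im(S) = -0.0985 VAR.
Step 9 — Apparent power: |S| = 0.1098 VA.
Step 10 — Power factor: PF = P/|S| = 0.4421 (leading).

(a) P = 0.04855 W  (b) Q = -0.0985 VAR  (c) S = 0.1098 VA  (d) PF = 0.4421 (leading)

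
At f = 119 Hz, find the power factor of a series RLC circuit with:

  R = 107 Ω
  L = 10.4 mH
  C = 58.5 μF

Step 1 — Angular frequency: ω = 2π·f = 2π·119 = 747.7 rad/s.
Step 2 — Component impedances:
  R: Z = R = 107 Ω
  L: Z = jωL = j·747.7·0.0104 = 0 + j7.776 Ω
  C: Z = 1/(jωC) = -j/(ω·C) = 0 - j22.86 Ω
Step 3 — Series combination: Z_total = R + L + C = 107 - j15.09 Ω = 108.1∠-8.0° Ω.
Step 4 — Power factor: PF = cos(φ) = Re(Z)/|Z| = 107/108.06 = 0.9902.
Step 5 — Type: Im(Z) = -15.09 ⇒ leading (phase φ = -8.0°).

PF = 0.9902 (leading, φ = -8.0°)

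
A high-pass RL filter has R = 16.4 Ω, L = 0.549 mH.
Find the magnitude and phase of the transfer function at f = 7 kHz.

Step 1 — Angular frequency: ω = 2π·7000 = 4.398e+04 rad/s.
Step 2 — Transfer function: H(jω) = jωL/(R + jωL).
Step 3 — Numerator jωL = j·24.15; denominator R + jωL = 16.4 + j24.15.
Step 4 — H = 0.6843 + j0.4648.
Step 5 — Magnitude: |H| = 0.8272 (-1.6 dB); phase: φ = 34.2°.

|H| = 0.8272 (-1.6 dB), φ = 34.2°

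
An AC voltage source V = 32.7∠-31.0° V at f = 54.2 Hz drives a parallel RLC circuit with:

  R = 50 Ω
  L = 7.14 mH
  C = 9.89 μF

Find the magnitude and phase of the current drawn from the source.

Step 1 — Angular frequency: ω = 2π·f = 2π·54.2 = 340.5 rad/s.
Step 2 — Component impedances:
  R: Z = R = 50 Ω
  L: Z = jωL = j·340.5·0.00714 = 0 + j2.432 Ω
  C: Z = 1/(jωC) = -j/(ω·C) = 0 - j296.9 Ω
Step 3 — Parallel combination: 1/Z_total = 1/R + 1/L + 1/C; Z_total = 0.1199 + j2.446 Ω = 2.449∠87.2° Ω.
Step 4 — Source phasor: V = 32.7∠-31.0° V = 28.03 - j16.84 V.
Step 5 — Ohm's law: I = V / Z_total = (28.03 - j16.84) / (0.1199 + j2.446) = -6.309 - j11.77 A.
Step 6 — Convert to polar: |I| = 13.35 A, ∠I = -118.2°.

I = 13.35∠-118.2° A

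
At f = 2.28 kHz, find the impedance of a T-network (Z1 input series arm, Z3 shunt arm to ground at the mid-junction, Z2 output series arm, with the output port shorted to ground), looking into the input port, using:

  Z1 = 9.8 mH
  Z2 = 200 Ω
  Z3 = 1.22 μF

Step 1 — Angular frequency: ω = 2π·f = 2π·2280 = 1.433e+04 rad/s.
Step 2 — Component impedances:
  Z1: Z = jωL = j·1.433e+04·0.0098 = 0 + j140.4 Ω
  Z2: Z = R = 200 Ω
  Z3: Z = 1/(jωC) = -j/(ω·C) = 0 - j57.22 Ω
Step 3 — With the output port shorted to ground, the output series arm Z2 runs from the junction to ground; the shunt arm Z3 also runs from the junction to ground. They appear in parallel: Z3 || Z2 = 15.13 - j52.89 Ω.
Step 4 — Series with input arm Z1: Z_in = Z1 + (Z3 || Z2) = 15.13 + j87.5 Ω = 88.8∠80.2° Ω.

Z = 15.13 + j87.5 Ω = 88.8∠80.2° Ω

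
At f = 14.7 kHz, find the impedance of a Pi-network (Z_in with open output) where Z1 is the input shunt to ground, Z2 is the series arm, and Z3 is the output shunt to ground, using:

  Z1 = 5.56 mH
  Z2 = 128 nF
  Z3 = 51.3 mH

Step 1 — Angular frequency: ω = 2π·f = 2π·1.47e+04 = 9.236e+04 rad/s.
Step 2 — Component impedances:
  Z1: Z = jωL = j·9.236e+04·0.00556 = 0 + j513.5 Ω
  Z2: Z = 1/(jωC) = -j/(ω·C) = 0 - j84.58 Ω
  Z3: Z = jωL = j·9.236e+04·0.0513 = 0 + j4738 Ω
Step 3 — With open output, the series arm Z2 and the output shunt Z3 appear in series to ground: Z2 + Z3 = 0 + j4654 Ω.
Step 4 — Parallel with input shunt Z1: Z_in = Z1 || (Z2 + Z3) = 0 + j462.5 Ω = 462.5∠90.0° Ω.

Z = 0 + j462.5 Ω = 462.5∠90.0° Ω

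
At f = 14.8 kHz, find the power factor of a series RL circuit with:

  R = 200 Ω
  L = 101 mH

Step 1 — Angular frequency: ω = 2π·f = 2π·1.48e+04 = 9.299e+04 rad/s.
Step 2 — Component impedances:
  R: Z = R = 200 Ω
  L: Z = jωL = j·9.299e+04·0.101 = 0 + j9392 Ω
Step 3 — Series combination: Z_total = R + L = 200 + j9392 Ω = 9394∠88.8° Ω.
Step 4 — Power factor: PF = cos(φ) = Re(Z)/|Z| = 200/9394 = 0.02129.
Step 5 — Type: Im(Z) = 9392 ⇒ lagging (phase φ = 88.8°).

PF = 0.02129 (lagging, φ = 88.8°)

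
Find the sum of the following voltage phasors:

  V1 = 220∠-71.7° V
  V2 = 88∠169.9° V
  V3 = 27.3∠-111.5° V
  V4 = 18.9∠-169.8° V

Step 1 — Convert each phasor to rectangular form:
  V1 = 220·(cos(-71.7°) + j·sin(-71.7°)) = 69.08 - j208.9 V
  V2 = 88·(cos(169.9°) + j·sin(169.9°)) = -86.64 + j15.43 V
  V3 = 27.3·(cos(-111.5°) + j·sin(-111.5°)) = -10.01 - j25.4 V
  V4 = 18.9·(cos(-169.8°) + j·sin(-169.8°)) = -18.6 - j3.347 V
Step 2 — Sum components: V_total = -46.16 - j222.2 V.
Step 3 — Convert to polar: |V_total| = 226.9 V, ∠V_total = -101.7°.

V_total = 226.9∠-101.7° V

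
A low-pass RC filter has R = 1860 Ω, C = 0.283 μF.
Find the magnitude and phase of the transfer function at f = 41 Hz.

Step 1 — Angular frequency: ω = 2π·41 = 257.6 rad/s.
Step 2 — Transfer function: H(jω) = 1/(1 + jωRC).
Step 3 — Denominator: 1 + jωRC = 1 + j·257.6·1860·2.83e-07 = 1 + j0.1356.
Step 4 — H = 0.9819 - j0.1332.
Step 5 — Magnitude: |H| = 0.9909 (-0.1 dB); phase: φ = -7.7°.

|H| = 0.9909 (-0.1 dB), φ = -7.7°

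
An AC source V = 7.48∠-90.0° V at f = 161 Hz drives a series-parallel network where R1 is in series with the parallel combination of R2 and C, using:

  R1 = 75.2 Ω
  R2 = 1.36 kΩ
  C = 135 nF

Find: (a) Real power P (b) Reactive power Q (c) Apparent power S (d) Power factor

Step 1 — Angular frequency: ω = 2π·f = 2π·161 = 1012 rad/s.
Step 2 — Component impedances:
  R1: Z = R = 75.2 Ω
  R2: Z = R = 1360 Ω
  C: Z = 1/(jωC) = -j/(ω·C) = 0 - j7323 Ω
Step 3 — Parallel branch: R2 || C = 1/(1/R2 + 1/C) = 1315 - j244.2 Ω.
Step 4 — Series with R1: Z_total = R1 + (R2 || C) = 1390 - j244.2 Ω = 1411∠-10.0° Ω.
Step 5 — Source phasor: V = 7.48∠-90.0° V = 0 - j7.48 V.
Step 6 — Current: I = V / Z = 0.0009172 - j0.005221 A = 0.005301∠-80.0° A.
Step 7 — Complex power: S = V·I* = 0.03905 - j0.00686 VA.
Step 8 — Real power: P = Re(S) = 0.03905 W.
Step 9 — Reactive power: Q = Im(S) = -0.00686 VAR.
Step 10 — Apparent power: |S| = 0.03965 VA.
Step 11 — Power factor: PF = P/|S| = 0.9849 (leading).

(a) P = 0.03905 W  (b) Q = -0.00686 VAR  (c) S = 0.03965 VA  (d) PF = 0.9849 (leading)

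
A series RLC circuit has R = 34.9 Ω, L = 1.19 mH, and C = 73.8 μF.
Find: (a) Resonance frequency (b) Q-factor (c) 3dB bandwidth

Step 1 — Resonance condition Im(Z)=0 gives ω₀ = 1/√(LC).
Step 2 — ω₀ = 1/√(0.00119·7.38e-05) = 3374 rad/s.
Step 3 — f₀ = ω₀/(2π) = 537.1 Hz.
Step 4 — Series Q: Q = ω₀L/R = 3374·0.00119/34.9 = 0.1151.
Step 5 — 3dB bandwidth: Δω = ω₀/Q = 2.933e+04 rad/s; BW = Δω/(2π) = 4668 Hz.

(a) f₀ = 537.1 Hz  (b) Q = 0.1151  (c) BW = 4668 Hz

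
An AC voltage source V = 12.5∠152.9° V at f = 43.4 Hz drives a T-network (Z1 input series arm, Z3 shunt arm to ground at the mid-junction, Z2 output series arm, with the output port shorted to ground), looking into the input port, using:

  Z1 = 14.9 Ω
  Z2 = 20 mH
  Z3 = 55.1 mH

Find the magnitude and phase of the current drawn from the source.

Step 1 — Angular frequency: ω = 2π·f = 2π·43.4 = 272.7 rad/s.
Step 2 — Component impedances:
  Z1: Z = R = 14.9 Ω
  Z2: Z = jωL = j·272.7·0.02 = 0 + j5.454 Ω
  Z3: Z = jωL = j·272.7·0.0551 = 0 + j15.03 Ω
Step 3 — With the output port shorted to ground, the output series arm Z2 runs from the junction to ground; the shunt arm Z3 also runs from the junction to ground. They appear in parallel: Z3 || Z2 = 0 + j4.001 Ω.
Step 4 — Series with input arm Z1: Z_in = Z1 + (Z3 || Z2) = 14.9 + j4.001 Ω = 15.43∠15.0° Ω.
Step 5 — Source phasor: V = 12.5∠152.9° V = -11.13 + j5.694 V.
Step 6 — Ohm's law: I = V / Z_total = (-11.13 + j5.694) / (14.9 + j4.001) = -0.6009 + j0.5435 A.
Step 7 — Convert to polar: |I| = 0.8102 A, ∠I = 137.9°.

I = 0.8102∠137.9° A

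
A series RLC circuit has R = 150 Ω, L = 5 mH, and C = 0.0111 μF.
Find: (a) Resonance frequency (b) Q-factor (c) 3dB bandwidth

Step 1 — Resonance condition Im(Z)=0 gives ω₀ = 1/√(LC).
Step 2 — ω₀ = 1/√(0.005·1.11e-08) = 1.342e+05 rad/s.
Step 3 — f₀ = ω₀/(2π) = 2.136e+04 Hz.
Step 4 — Series Q: Q = ω₀L/R = 1.342e+05·0.005/150 = 4.474.
Step 5 — 3dB bandwidth: Δω = ω₀/Q = 3e+04 rad/s; BW = Δω/(2π) = 4775 Hz.

(a) f₀ = 2.136e+04 Hz  (b) Q = 4.474  (c) BW = 4775 Hz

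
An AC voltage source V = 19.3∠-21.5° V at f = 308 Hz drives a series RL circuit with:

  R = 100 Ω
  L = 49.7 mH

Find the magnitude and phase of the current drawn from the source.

Step 1 — Angular frequency: ω = 2π·f = 2π·308 = 1935 rad/s.
Step 2 — Component impedances:
  R: Z = R = 100 Ω
  L: Z = jωL = j·1935·0.0497 = 0 + j96.18 Ω
Step 3 — Series combination: Z_total = R + L = 100 + j96.18 Ω = 138.7∠43.9° Ω.
Step 4 — Source phasor: V = 19.3∠-21.5° V = 17.96 - j7.073 V.
Step 5 — Ohm's law: I = V / Z_total = (17.96 - j7.073) / (100 + j96.18) = 0.05794 - j0.1265 A.
Step 6 — Convert to polar: |I| = 0.1391 A, ∠I = -65.4°.

I = 0.1391∠-65.4° A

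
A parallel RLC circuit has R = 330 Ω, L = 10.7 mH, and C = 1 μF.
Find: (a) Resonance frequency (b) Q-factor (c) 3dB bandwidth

Step 1 — Resonance: ω₀ = 1/√(LC) = 1/√(0.0107·1e-06) = 9667 rad/s.
Step 2 — f₀ = ω₀/(2π) = 1539 Hz.
Step 3 — Parallel Q: Q = R/(ω₀L) = 330/(9667·0.0107) = 3.19.
Step 4 — Bandwidth: Δω = ω₀/Q = 3030 rad/s; BW = Δω/(2π) = 482.3 Hz.

(a) f₀ = 1539 Hz  (b) Q = 3.19  (c) BW = 482.3 Hz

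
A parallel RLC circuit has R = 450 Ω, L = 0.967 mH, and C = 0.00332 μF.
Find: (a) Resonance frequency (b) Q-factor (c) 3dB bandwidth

Step 1 — Resonance: ω₀ = 1/√(LC) = 1/√(0.000967·3.32e-09) = 5.581e+05 rad/s.
Step 2 — f₀ = ω₀/(2π) = 8.883e+04 Hz.
Step 3 — Parallel Q: Q = R/(ω₀L) = 450/(5.581e+05·0.000967) = 0.8338.
Step 4 — Bandwidth: Δω = ω₀/Q = 6.693e+05 rad/s; BW = Δω/(2π) = 1.065e+05 Hz.

(a) f₀ = 8.883e+04 Hz  (b) Q = 0.8338  (c) BW = 1.065e+05 Hz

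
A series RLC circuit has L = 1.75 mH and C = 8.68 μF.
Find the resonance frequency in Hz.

Step 1 — Resonance condition Im(Z)=0 gives ω₀ = 1/√(LC).
Step 2 — ω₀ = 1/√(0.00175·8.68e-06) = 8114 rad/s.
Step 3 — f₀ = ω₀/(2π) = 1291 Hz.

f₀ = 1291 Hz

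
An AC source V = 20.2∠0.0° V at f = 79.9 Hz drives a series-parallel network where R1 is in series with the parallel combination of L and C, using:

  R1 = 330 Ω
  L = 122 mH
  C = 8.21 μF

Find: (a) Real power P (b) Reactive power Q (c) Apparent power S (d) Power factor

Step 1 — Angular frequency: ω = 2π·f = 2π·79.9 = 502 rad/s.
Step 2 — Component impedances:
  R1: Z = R = 330 Ω
  L: Z = jωL = j·502·0.122 = 0 + j61.25 Ω
  C: Z = 1/(jωC) = -j/(ω·C) = 0 - j242.6 Ω
Step 3 — Parallel branch: L || C = 1/(1/L + 1/C) = 0 + j81.93 Ω.
Step 4 — Series with R1: Z_total = R1 + (L || C) = 330 + j81.93 Ω = 340∠13.9° Ω.
Step 5 — Source phasor: V = 20.2∠0.0° V = 20.2 V.
Step 6 — Current: I = V / Z = 0.05766 - j0.01431 A = 0.05941∠-13.9° A.
Step 7 — Complex power: S = V·I* = 1.165 + j0.2892 VA.
Step 8 — Real power: P = Re(S) = 1.165 W.
Step 9 — Reactive power: Q = Im(S) = 0.2892 VAR.
Step 10 — Apparent power: |S| = 1.2 VA.
Step 11 — Power factor: PF = P/|S| = 0.9705 (lagging).

(a) P = 1.165 W  (b) Q = 0.2892 VAR  (c) S = 1.2 VA  (d) PF = 0.9705 (lagging)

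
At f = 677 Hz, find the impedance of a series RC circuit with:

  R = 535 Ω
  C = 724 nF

Step 1 — Angular frequency: ω = 2π·f = 2π·677 = 4254 rad/s.
Step 2 — Component impedances:
  R: Z = R = 535 Ω
  C: Z = 1/(jωC) = -j/(ω·C) = 0 - j324.7 Ω
Step 3 — Series combination: Z_total = R + C = 535 - j324.7 Ω = 625.8∠-31.3° Ω.

Z = 535 - j324.7 Ω = 625.8∠-31.3° Ω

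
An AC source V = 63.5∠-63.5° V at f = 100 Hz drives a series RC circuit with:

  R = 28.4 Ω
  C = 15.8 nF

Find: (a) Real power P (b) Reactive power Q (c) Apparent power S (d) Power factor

Step 1 — Angular frequency: ω = 2π·f = 2π·100 = 628.3 rad/s.
Step 2 — Component impedances:
  R: Z = R = 28.4 Ω
  C: Z = 1/(jωC) = -j/(ω·C) = 0 - j1.007e+05 Ω
Step 3 — Series combination: Z_total = R + C = 28.4 - j1.007e+05 Ω = 1.007e+05∠-90.0° Ω.
Step 4 — Source phasor: V = 63.5∠-63.5° V = 28.33 - j56.83 V.
Step 5 — Current: I = V / Z = 0.0005642 + j0.0002811 A = 0.0006304∠26.5° A.
Step 6 — Complex power: S = V·I* = 1.129e-05 - j0.04003 VA.
Step 7 — Real power: P = Re(S) = 1.129e-05 W.
Step 8 — Reactive power: Q = Im(S) = -0.04003 VAR.
Step 9 — Apparent power: |S| = 0.04003 VA.
Step 10 — Power factor: PF = P/|S| = 0.0002819 (leading).

(a) P = 1.129e-05 W  (b) Q = -0.04003 VAR  (c) S = 0.04003 VA  (d) PF = 0.0002819 (leading)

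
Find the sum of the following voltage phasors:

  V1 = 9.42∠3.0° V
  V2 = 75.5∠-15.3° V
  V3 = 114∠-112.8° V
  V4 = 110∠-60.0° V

Step 1 — Convert each phasor to rectangular form:
  V1 = 9.42·(cos(3.0°) + j·sin(3.0°)) = 9.407 + j0.493 V
  V2 = 75.5·(cos(-15.3°) + j·sin(-15.3°)) = 72.82 - j19.92 V
  V3 = 114·(cos(-112.8°) + j·sin(-112.8°)) = -44.18 - j105.1 V
  V4 = 110·(cos(-60.0°) + j·sin(-60.0°)) = 55 - j95.26 V
Step 2 — Sum components: V_total = 93.05 - j219.8 V.
Step 3 — Convert to polar: |V_total| = 238.7 V, ∠V_total = -67.1°.

V_total = 238.7∠-67.1° V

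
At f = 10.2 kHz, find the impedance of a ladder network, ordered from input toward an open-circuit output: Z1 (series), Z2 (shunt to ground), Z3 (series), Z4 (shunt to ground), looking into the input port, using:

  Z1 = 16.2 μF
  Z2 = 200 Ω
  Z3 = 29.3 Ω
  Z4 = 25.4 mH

Step 1 — Angular frequency: ω = 2π·f = 2π·1.02e+04 = 6.409e+04 rad/s.
Step 2 — Component impedances:
  Z1: Z = 1/(jωC) = -j/(ω·C) = 0 - j0.9632 Ω
  Z2: Z = R = 200 Ω
  Z3: Z = R = 29.3 Ω
  Z4: Z = jωL = j·6.409e+04·0.0254 = 0 + j1628 Ω
Step 3 — Ladder network (open output): work backward from the far end, alternating series and parallel combinations. Z_in = 196.6 + j23.13 Ω = 198∠6.7° Ω.

Z = 196.6 + j23.13 Ω = 198∠6.7° Ω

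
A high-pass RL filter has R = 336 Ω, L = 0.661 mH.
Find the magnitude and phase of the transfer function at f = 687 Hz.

Step 1 — Angular frequency: ω = 2π·687 = 4317 rad/s.
Step 2 — Transfer function: H(jω) = jωL/(R + jωL).
Step 3 — Numerator jωL = j·2.853; denominator R + jωL = 336 + j2.853.
Step 4 — H = 7.211e-05 + j0.008491.
Step 5 — Magnitude: |H| = 0.008491 (-41.4 dB); phase: φ = 89.5°.

|H| = 0.008491 (-41.4 dB), φ = 89.5°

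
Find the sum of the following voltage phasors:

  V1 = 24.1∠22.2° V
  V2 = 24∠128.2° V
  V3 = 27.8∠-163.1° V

Step 1 — Convert each phasor to rectangular form:
  V1 = 24.1·(cos(22.2°) + j·sin(22.2°)) = 22.31 + j9.106 V
  V2 = 24·(cos(128.2°) + j·sin(128.2°)) = -14.84 + j18.86 V
  V3 = 27.8·(cos(-163.1°) + j·sin(-163.1°)) = -26.6 - j8.082 V
Step 2 — Sum components: V_total = -19.13 + j19.89 V.
Step 3 — Convert to polar: |V_total| = 27.59 V, ∠V_total = 133.9°.

V_total = 27.59∠133.9° V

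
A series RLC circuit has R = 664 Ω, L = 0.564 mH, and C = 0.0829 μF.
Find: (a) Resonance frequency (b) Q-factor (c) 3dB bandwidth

Step 1 — Resonance condition Im(Z)=0 gives ω₀ = 1/√(LC).
Step 2 — ω₀ = 1/√(0.000564·8.29e-08) = 1.462e+05 rad/s.
Step 3 — f₀ = ω₀/(2π) = 2.328e+04 Hz.
Step 4 — Series Q: Q = ω₀L/R = 1.462e+05·0.000564/664 = 0.1242.
Step 5 — 3dB bandwidth: Δω = ω₀/Q = 1.177e+06 rad/s; BW = Δω/(2π) = 1.874e+05 Hz.

(a) f₀ = 2.328e+04 Hz  (b) Q = 0.1242  (c) BW = 1.874e+05 Hz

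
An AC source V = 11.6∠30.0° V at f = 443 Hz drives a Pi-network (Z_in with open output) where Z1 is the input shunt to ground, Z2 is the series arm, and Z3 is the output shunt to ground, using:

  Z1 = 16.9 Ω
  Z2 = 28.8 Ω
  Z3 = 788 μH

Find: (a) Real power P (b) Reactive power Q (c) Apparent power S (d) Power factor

Step 1 — Angular frequency: ω = 2π·f = 2π·443 = 2783 rad/s.
Step 2 — Component impedances:
  Z1: Z = R = 16.9 Ω
  Z2: Z = R = 28.8 Ω
  Z3: Z = jωL = j·2783·0.000788 = 0 + j2.193 Ω
Step 3 — With open output, the series arm Z2 and the output shunt Z3 appear in series to ground: Z2 + Z3 = 28.8 + j2.193 Ω.
Step 4 — Parallel with input shunt Z1: Z_in = Z1 || (Z2 + Z3) = 10.66 + j0.2993 Ω = 10.67∠1.6° Ω.
Step 5 — Source phasor: V = 11.6∠30.0° V = 10.05 + j5.8 V.
Step 6 — Current: I = V / Z = 0.9565 + j0.517 A = 1.087∠28.4° A.
Step 7 — Complex power: S = V·I* = 12.61 + j0.3538 VA.
Step 8 — Real power: P = Re(S) = 12.61 W.
Step 9 — Reactive power: Q = Im(S) = 0.3538 VAR.
Step 10 — Apparent power: |S| = 12.61 VA.
Step 11 — Power factor: PF = P/|S| = 0.9996 (lagging).

(a) P = 12.61 W  (b) Q = 0.3538 VAR  (c) S = 12.61 VA  (d) PF = 0.9996 (lagging)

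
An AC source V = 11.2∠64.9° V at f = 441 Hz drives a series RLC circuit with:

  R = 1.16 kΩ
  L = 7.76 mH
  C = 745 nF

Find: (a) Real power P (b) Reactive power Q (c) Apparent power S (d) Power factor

Step 1 — Angular frequency: ω = 2π·f = 2π·441 = 2771 rad/s.
Step 2 — Component impedances:
  R: Z = R = 1160 Ω
  L: Z = jωL = j·2771·0.00776 = 0 + j21.5 Ω
  C: Z = 1/(jωC) = -j/(ω·C) = 0 - j484.4 Ω
Step 3 — Series combination: Z_total = R + L + C = 1160 - j462.9 Ω = 1249∠-21.8° Ω.
Step 4 — Source phasor: V = 11.2∠64.9° V = 4.751 + j10.14 V.
Step 5 — Current: I = V / Z = 0.0005232 + j0.008952 A = 0.008967∠86.7° A.
Step 6 — Complex power: S = V·I* = 0.09328 - j0.03723 VA.
Step 7 — Real power: P = Re(S) = 0.09328 W.
Step 8 — Reactive power: Q = Im(S) = -0.03723 VAR.
Step 9 — Apparent power: |S| = 0.1004 VA.
Step 10 — Power factor: PF = P/|S| = 0.9288 (leading).

(a) P = 0.09328 W  (b) Q = -0.03723 VAR  (c) S = 0.1004 VA  (d) PF = 0.9288 (leading)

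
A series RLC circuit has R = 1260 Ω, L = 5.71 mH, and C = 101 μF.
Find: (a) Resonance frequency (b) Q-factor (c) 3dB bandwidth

Step 1 — Resonance: ω₀ = 1/√(LC) = 1/√(0.00571·0.000101) = 1317 rad/s.
Step 2 — f₀ = ω₀/(2π) = 209.6 Hz.
Step 3 — Series Q: Q = ω₀L/R = 1317·0.00571/1260 = 0.005967.
Step 4 — Bandwidth: Δω = ω₀/Q = 2.207e+05 rad/s; BW = Δω/(2π) = 3.512e+04 Hz.

(a) f₀ = 209.6 Hz  (b) Q = 0.005967  (c) BW = 3.512e+04 Hz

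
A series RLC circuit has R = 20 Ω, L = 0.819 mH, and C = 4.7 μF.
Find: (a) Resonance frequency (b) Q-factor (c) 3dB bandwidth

Step 1 — Resonance: ω₀ = 1/√(LC) = 1/√(0.000819·4.7e-06) = 1.612e+04 rad/s.
Step 2 — f₀ = ω₀/(2π) = 2565 Hz.
Step 3 — Series Q: Q = ω₀L/R = 1.612e+04·0.000819/20 = 0.66.
Step 4 — Bandwidth: Δω = ω₀/Q = 2.442e+04 rad/s; BW = Δω/(2π) = 3887 Hz.

(a) f₀ = 2565 Hz  (b) Q = 0.66  (c) BW = 3887 Hz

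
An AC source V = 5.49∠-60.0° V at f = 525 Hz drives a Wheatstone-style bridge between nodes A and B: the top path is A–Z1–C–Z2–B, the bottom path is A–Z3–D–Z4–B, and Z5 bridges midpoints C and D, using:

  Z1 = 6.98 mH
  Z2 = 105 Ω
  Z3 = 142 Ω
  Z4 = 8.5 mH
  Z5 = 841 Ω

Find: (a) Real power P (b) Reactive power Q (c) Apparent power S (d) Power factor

Step 1 — Angular frequency: ω = 2π·f = 2π·525 = 3299 rad/s.
Step 2 — Component impedances:
  Z1: Z = jωL = j·3299·0.00698 = 0 + j23.02 Ω
  Z2: Z = R = 105 Ω
  Z3: Z = R = 142 Ω
  Z4: Z = jωL = j·3299·0.0085 = 0 + j28.04 Ω
  Z5: Z = R = 841 Ω
Step 3 — Bridge requires nodal analysis (the Z5 bridge couples midpoints C and D, so the two paths cannot be reduced to a simple series/parallel combination). Setting node B to ground and injecting 1 A at node A, the 3-node admittance system at A, C, D solves to V_A = Z_AB = 56.52 + j14.41 Ω = 58.33∠14.3° Ω.
Step 4 — Source phasor: V = 5.49∠-60.0° V = 2.745 - j4.754 V.
Step 5 — Current: I = V / Z = 0.02547 - j0.09061 A = 0.09412∠-74.3° A.
Step 6 — Complex power: S = V·I* = 0.5007 + j0.1276 VA.
Step 7 — Real power: P = Re(S) = 0.5007 W.
Step 8 — Reactive power: Q = Im(S) = 0.1276 VAR.
Step 9 — Apparent power: |S| = 0.5167 VA.
Step 10 — Power factor: PF = P/|S| = 0.969 (lagging).

(a) P = 0.5007 W  (b) Q = 0.1276 VAR  (c) S = 0.5167 VA  (d) PF = 0.969 (lagging)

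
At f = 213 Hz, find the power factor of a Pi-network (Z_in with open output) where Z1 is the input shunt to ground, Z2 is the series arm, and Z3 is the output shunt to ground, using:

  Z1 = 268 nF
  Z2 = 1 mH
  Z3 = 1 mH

Step 1 — Angular frequency: ω = 2π·f = 2π·213 = 1338 rad/s.
Step 2 — Component impedances:
  Z1: Z = 1/(jωC) = -j/(ω·C) = 0 - j2788 Ω
  Z2: Z = jωL = j·1338·0.001 = 0 + j1.338 Ω
  Z3: Z = jωL = j·1338·0.001 = 0 + j1.338 Ω
Step 3 — With open output, the series arm Z2 and the output shunt Z3 appear in series to ground: Z2 + Z3 = 0 + j2.677 Ω.
Step 4 — Parallel with input shunt Z1: Z_in = Z1 || (Z2 + Z3) = 0 + j2.679 Ω = 2.679∠90.0° Ω.
Step 5 — Power factor: PF = cos(φ) = Re(Z)/|Z| = -0/2.679 = -0.
Step 6 — Type: Im(Z) = 2.679 ⇒ lagging (phase φ = 90.0°).

PF = -0 (lagging, φ = 90.0°)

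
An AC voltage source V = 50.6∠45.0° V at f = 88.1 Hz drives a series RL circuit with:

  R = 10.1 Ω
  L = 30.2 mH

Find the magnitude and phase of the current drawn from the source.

Step 1 — Angular frequency: ω = 2π·f = 2π·88.1 = 553.5 rad/s.
Step 2 — Component impedances:
  R: Z = R = 10.1 Ω
  L: Z = jωL = j·553.5·0.0302 = 0 + j16.72 Ω
Step 3 — Series combination: Z_total = R + L = 10.1 + j16.72 Ω = 19.53∠58.9° Ω.
Step 4 — Source phasor: V = 50.6∠45.0° V = 35.78 + j35.78 V.
Step 5 — Ohm's law: I = V / Z_total = (35.78 + j35.78) / (10.1 + j16.72) = 2.515 - j0.6206 A.
Step 6 — Convert to polar: |I| = 2.591 A, ∠I = -13.9°.

I = 2.591∠-13.9° A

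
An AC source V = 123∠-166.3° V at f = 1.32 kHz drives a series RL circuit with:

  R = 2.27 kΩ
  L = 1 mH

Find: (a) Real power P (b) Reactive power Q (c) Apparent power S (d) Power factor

Step 1 — Angular frequency: ω = 2π·f = 2π·1320 = 8294 rad/s.
Step 2 — Component impedances:
  R: Z = R = 2270 Ω
  L: Z = jωL = j·8294·0.001 = 0 + j8.294 Ω
Step 3 — Series combination: Z_total = R + L = 2270 + j8.294 Ω = 2270∠0.2° Ω.
Step 4 — Source phasor: V = 123∠-166.3° V = -119.5 - j29.13 V.
Step 5 — Current: I = V / Z = -0.05269 - j0.01264 A = 0.05418∠-166.5° A.
Step 6 — Complex power: S = V·I* = 6.665 + j0.02435 VA.
Step 7 — Real power: P = Re(S) = 6.665 W.
Step 8 — Reactive power: Q = Im(S) = 0.02435 VAR.
Step 9 — Apparent power: |S| = 6.665 VA.
Step 10 — Power factor: PF = P/|S| = 1 (lagging).

(a) P = 6.665 W  (b) Q = 0.02435 VAR  (c) S = 6.665 VA  (d) PF = 1 (lagging)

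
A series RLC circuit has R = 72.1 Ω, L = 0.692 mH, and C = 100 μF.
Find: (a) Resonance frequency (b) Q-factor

Step 1 — Resonance condition Im(Z)=0 gives ω₀ = 1/√(LC).
Step 2 — ω₀ = 1/√(0.000692·0.0001) = 3801 rad/s.
Step 3 — f₀ = ω₀/(2π) = 605 Hz.
Step 4 — Series Q: Q = ω₀L/R = 3801·0.000692/72.1 = 0.03649.

(a) f₀ = 605 Hz  (b) Q = 0.03649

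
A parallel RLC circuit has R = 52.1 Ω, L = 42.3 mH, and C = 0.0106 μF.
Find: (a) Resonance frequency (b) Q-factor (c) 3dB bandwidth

Step 1 — Resonance: ω₀ = 1/√(LC) = 1/√(0.0423·1.06e-08) = 4.723e+04 rad/s.
Step 2 — f₀ = ω₀/(2π) = 7516 Hz.
Step 3 — Parallel Q: Q = R/(ω₀L) = 52.1/(4.723e+04·0.0423) = 0.02608.
Step 4 — Bandwidth: Δω = ω₀/Q = 1.811e+06 rad/s; BW = Δω/(2π) = 2.882e+05 Hz.

(a) f₀ = 7516 Hz  (b) Q = 0.02608  (c) BW = 2.882e+05 Hz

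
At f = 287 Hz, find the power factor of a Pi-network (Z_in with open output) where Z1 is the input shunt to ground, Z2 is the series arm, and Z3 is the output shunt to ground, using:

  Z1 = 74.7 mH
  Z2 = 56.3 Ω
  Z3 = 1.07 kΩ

Step 1 — Angular frequency: ω = 2π·f = 2π·287 = 1803 rad/s.
Step 2 — Component impedances:
  Z1: Z = jωL = j·1803·0.0747 = 0 + j134.7 Ω
  Z2: Z = R = 56.3 Ω
  Z3: Z = R = 1070 Ω
Step 3 — With open output, the series arm Z2 and the output shunt Z3 appear in series to ground: Z2 + Z3 = 1126 Ω.
Step 4 — Parallel with input shunt Z1: Z_in = Z1 || (Z2 + Z3) = 15.88 + j132.8 Ω = 133.8∠83.2° Ω.
Step 5 — Power factor: PF = cos(φ) = Re(Z)/|Z| = 15.883/133.75 = 0.1188.
Step 6 — Type: Im(Z) = 132.8 ⇒ lagging (phase φ = 83.2°).

PF = 0.1188 (lagging, φ = 83.2°)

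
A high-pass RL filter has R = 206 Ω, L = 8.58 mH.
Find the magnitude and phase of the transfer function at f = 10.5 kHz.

Step 1 — Angular frequency: ω = 2π·1.05e+04 = 6.597e+04 rad/s.
Step 2 — Transfer function: H(jω) = jωL/(R + jωL).
Step 3 — Numerator jωL = j·566.1; denominator R + jωL = 206 + j566.1.
Step 4 — H = 0.883 + j0.3214.
Step 5 — Magnitude: |H| = 0.9397 (-0.5 dB); phase: φ = 20.0°.

|H| = 0.9397 (-0.5 dB), φ = 20.0°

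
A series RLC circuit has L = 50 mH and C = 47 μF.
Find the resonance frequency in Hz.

Step 1 — Resonance condition Im(Z)=0 gives ω₀ = 1/√(LC).
Step 2 — ω₀ = 1/√(0.05·4.7e-05) = 652.3 rad/s.
Step 3 — f₀ = ω₀/(2π) = 103.8 Hz.

f₀ = 103.8 Hz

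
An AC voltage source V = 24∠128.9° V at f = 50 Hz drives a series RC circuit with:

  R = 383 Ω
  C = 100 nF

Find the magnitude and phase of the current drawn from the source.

Step 1 — Angular frequency: ω = 2π·f = 2π·50 = 314.2 rad/s.
Step 2 — Component impedances:
  R: Z = R = 383 Ω
  C: Z = 1/(jωC) = -j/(ω·C) = 0 - j3.183e+04 Ω
Step 3 — Series combination: Z_total = R + C = 383 - j3.183e+04 Ω = 3.183e+04∠-89.3° Ω.
Step 4 — Source phasor: V = 24∠128.9° V = -15.07 + j18.68 V.
Step 5 — Ohm's law: I = V / Z_total = (-15.07 + j18.68) / (383 - j3.183e+04) = -0.0005924 - j0.0004663 A.
Step 6 — Convert to polar: |I| = 0.0007539 A, ∠I = -141.8°.

I = 0.0007539∠-141.8° A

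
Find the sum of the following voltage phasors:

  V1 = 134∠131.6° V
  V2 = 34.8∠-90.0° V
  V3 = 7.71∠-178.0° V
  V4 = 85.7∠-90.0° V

Step 1 — Convert each phasor to rectangular form:
  V1 = 134·(cos(131.6°) + j·sin(131.6°)) = -88.97 + j100.2 V
  V2 = 34.8·(cos(-90.0°) + j·sin(-90.0°)) = 0 - j34.8 V
  V3 = 7.71·(cos(-178.0°) + j·sin(-178.0°)) = -7.705 - j0.2691 V
  V4 = 85.7·(cos(-90.0°) + j·sin(-90.0°)) = 0 - j85.7 V
Step 2 — Sum components: V_total = -96.67 - j20.56 V.
Step 3 — Convert to polar: |V_total| = 98.83 V, ∠V_total = -168.0°.

V_total = 98.83∠-168.0° V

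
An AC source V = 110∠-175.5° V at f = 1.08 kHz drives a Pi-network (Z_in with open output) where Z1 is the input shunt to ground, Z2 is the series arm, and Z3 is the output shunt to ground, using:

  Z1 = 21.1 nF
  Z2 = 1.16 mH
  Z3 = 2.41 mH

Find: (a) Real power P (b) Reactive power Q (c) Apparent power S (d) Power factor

Step 1 — Angular frequency: ω = 2π·f = 2π·1080 = 6786 rad/s.
Step 2 — Component impedances:
  Z1: Z = 1/(jωC) = -j/(ω·C) = 0 - j6984 Ω
  Z2: Z = jωL = j·6786·0.00116 = 0 + j7.872 Ω
  Z3: Z = jωL = j·6786·0.00241 = 0 + j16.35 Ω
Step 3 — With open output, the series arm Z2 and the output shunt Z3 appear in series to ground: Z2 + Z3 = 0 + j24.23 Ω.
Step 4 — Parallel with input shunt Z1: Z_in = Z1 || (Z2 + Z3) = 0 + j24.31 Ω = 24.31∠90.0° Ω.
Step 5 — Source phasor: V = 110∠-175.5° V = -109.7 - j8.631 V.
Step 6 — Current: I = V / Z = -0.355 + j4.511 A = 4.525∠94.5° A.
Step 7 — Complex power: S = V·I* = 0 + j497.7 VA.
Step 8 — Real power: P = Re(S) = 0 W.
Step 9 — Reactive power: Q = Im(S) = 497.7 VAR.
Step 10 — Apparent power: |S| = 497.7 VA.
Step 11 — Power factor: PF = P/|S| = 0 (lagging).

(a) P = 0 W  (b) Q = 497.7 VAR  (c) S = 497.7 VA  (d) PF = 0 (lagging)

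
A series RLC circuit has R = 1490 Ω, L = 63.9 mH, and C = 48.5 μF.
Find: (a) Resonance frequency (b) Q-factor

Step 1 — Resonance condition Im(Z)=0 gives ω₀ = 1/√(LC).
Step 2 — ω₀ = 1/√(0.0639·4.85e-05) = 568 rad/s.
Step 3 — f₀ = ω₀/(2π) = 90.41 Hz.
Step 4 — Series Q: Q = ω₀L/R = 568·0.0639/1490 = 0.02436.

(a) f₀ = 90.41 Hz  (b) Q = 0.02436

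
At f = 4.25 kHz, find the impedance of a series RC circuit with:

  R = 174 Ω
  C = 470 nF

Step 1 — Angular frequency: ω = 2π·f = 2π·4250 = 2.67e+04 rad/s.
Step 2 — Component impedances:
  R: Z = R = 174 Ω
  C: Z = 1/(jωC) = -j/(ω·C) = 0 - j79.68 Ω
Step 3 — Series combination: Z_total = R + C = 174 - j79.68 Ω = 191.4∠-24.6° Ω.

Z = 174 - j79.68 Ω = 191.4∠-24.6° Ω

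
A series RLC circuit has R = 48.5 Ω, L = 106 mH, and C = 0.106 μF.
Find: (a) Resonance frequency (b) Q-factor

Step 1 — Resonance condition Im(Z)=0 gives ω₀ = 1/√(LC).
Step 2 — ω₀ = 1/√(0.106·1.06e-07) = 9434 rad/s.
Step 3 — f₀ = ω₀/(2π) = 1501 Hz.
Step 4 — Series Q: Q = ω₀L/R = 9434·0.106/48.5 = 20.62.

(a) f₀ = 1501 Hz  (b) Q = 20.62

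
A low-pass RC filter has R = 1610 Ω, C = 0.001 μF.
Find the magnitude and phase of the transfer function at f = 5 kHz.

Step 1 — Angular frequency: ω = 2π·5000 = 3.142e+04 rad/s.
Step 2 — Transfer function: H(jω) = 1/(1 + jωRC).
Step 3 — Denominator: 1 + jωRC = 1 + j·3.142e+04·1610·1e-09 = 1 + j0.05058.
Step 4 — H = 0.9974 - j0.05045.
Step 5 — Magnitude: |H| = 0.9987 (-0.0 dB); phase: φ = -2.9°.

|H| = 0.9987 (-0.0 dB), φ = -2.9°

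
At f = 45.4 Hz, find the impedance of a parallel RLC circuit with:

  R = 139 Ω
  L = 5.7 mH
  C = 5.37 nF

Step 1 — Angular frequency: ω = 2π·f = 2π·45.4 = 285.3 rad/s.
Step 2 — Component impedances:
  R: Z = R = 139 Ω
  L: Z = jωL = j·285.3·0.0057 = 0 + j1.626 Ω
  C: Z = 1/(jωC) = -j/(ω·C) = 0 - j6.528e+05 Ω
Step 3 — Parallel combination: 1/Z_total = 1/R + 1/L + 1/C; Z_total = 0.01902 + j1.626 Ω = 1.626∠89.3° Ω.

Z = 0.01902 + j1.626 Ω = 1.626∠89.3° Ω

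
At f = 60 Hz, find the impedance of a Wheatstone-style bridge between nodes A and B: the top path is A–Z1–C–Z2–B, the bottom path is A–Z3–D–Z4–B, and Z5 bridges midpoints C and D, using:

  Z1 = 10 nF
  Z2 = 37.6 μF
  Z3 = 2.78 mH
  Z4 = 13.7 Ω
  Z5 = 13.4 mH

Step 1 — Angular frequency: ω = 2π·f = 2π·60 = 377 rad/s.
Step 2 — Component impedances:
  Z1: Z = 1/(jωC) = -j/(ω·C) = 0 - j2.653e+05 Ω
  Z2: Z = 1/(jωC) = -j/(ω·C) = 0 - j70.55 Ω
  Z3: Z = jωL = j·377·0.00278 = 0 + j1.048 Ω
  Z4: Z = R = 13.7 Ω
  Z5: Z = jωL = j·377·0.0134 = 0 + j5.052 Ω
Step 3 — Bridge requires nodal analysis (the Z5 bridge couples midpoints C and D, so the two paths cannot be reduced to a simple series/parallel combination). Setting node B to ground and injecting 1 A at node A, the 3-node admittance system at A, C, D solves to V_A = Z_AB = 13.13 - j1.698 Ω = 13.24∠-7.4° Ω.

Z = 13.13 - j1.698 Ω = 13.24∠-7.4° Ω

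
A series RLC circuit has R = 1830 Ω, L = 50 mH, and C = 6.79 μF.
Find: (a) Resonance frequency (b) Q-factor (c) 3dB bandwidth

Step 1 — Resonance condition Im(Z)=0 gives ω₀ = 1/√(LC).
Step 2 — ω₀ = 1/√(0.05·6.79e-06) = 1716 rad/s.
Step 3 — f₀ = ω₀/(2π) = 273.1 Hz.
Step 4 — Series Q: Q = ω₀L/R = 1716·0.05/1830 = 0.04689.
Step 5 — 3dB bandwidth: Δω = ω₀/Q = 3.66e+04 rad/s; BW = Δω/(2π) = 5825 Hz.

(a) f₀ = 273.1 Hz  (b) Q = 0.04689  (c) BW = 5825 Hz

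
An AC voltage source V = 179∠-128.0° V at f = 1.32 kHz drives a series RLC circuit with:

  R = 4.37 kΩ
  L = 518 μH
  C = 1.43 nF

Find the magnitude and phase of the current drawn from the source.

Step 1 — Angular frequency: ω = 2π·f = 2π·1320 = 8294 rad/s.
Step 2 — Component impedances:
  R: Z = R = 4370 Ω
  L: Z = jωL = j·8294·0.000518 = 0 + j4.296 Ω
  C: Z = 1/(jωC) = -j/(ω·C) = 0 - j8.432e+04 Ω
Step 3 — Series combination: Z_total = R + L + C = 4370 - j8.431e+04 Ω = 8.442e+04∠-87.0° Ω.
Step 4 — Source phasor: V = 179∠-128.0° V = -110.2 - j141.1 V.
Step 5 — Ohm's law: I = V / Z_total = (-110.2 - j141.1) / (4370 - j8.431e+04) = 0.001601 - j0.00139 A.
Step 6 — Convert to polar: |I| = 0.00212 A, ∠I = -41.0°.

I = 0.00212∠-41.0° A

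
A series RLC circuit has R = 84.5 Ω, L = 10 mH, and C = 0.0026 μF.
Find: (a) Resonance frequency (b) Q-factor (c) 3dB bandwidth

Step 1 — Resonance condition Im(Z)=0 gives ω₀ = 1/√(LC).
Step 2 — ω₀ = 1/√(0.01·2.6e-09) = 1.961e+05 rad/s.
Step 3 — f₀ = ω₀/(2π) = 3.121e+04 Hz.
Step 4 — Series Q: Q = ω₀L/R = 1.961e+05·0.01/84.5 = 23.21.
Step 5 — 3dB bandwidth: Δω = ω₀/Q = 8450 rad/s; BW = Δω/(2π) = 1345 Hz.

(a) f₀ = 3.121e+04 Hz  (b) Q = 23.21  (c) BW = 1345 Hz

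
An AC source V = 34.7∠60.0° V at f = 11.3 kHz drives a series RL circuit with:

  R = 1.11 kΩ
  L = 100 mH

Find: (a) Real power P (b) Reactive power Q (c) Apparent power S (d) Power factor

Step 1 — Angular frequency: ω = 2π·f = 2π·1.13e+04 = 7.1e+04 rad/s.
Step 2 — Component impedances:
  R: Z = R = 1110 Ω
  L: Z = jωL = j·7.1e+04·0.1 = 0 + j7100 Ω
Step 3 — Series combination: Z_total = R + L = 1110 + j7100 Ω = 7186∠81.1° Ω.
Step 4 — Source phasor: V = 34.7∠60.0° V = 17.35 + j30.05 V.
Step 5 — Current: I = V / Z = 0.004504 - j0.001739 A = 0.004829∠-21.1° A.
Step 6 — Complex power: S = V·I* = 0.02588 + j0.1655 VA.
Step 7 — Real power: P = Re(S) = 0.02588 W.
Step 8 — Reactive power: Q = Im(S) = 0.1655 VAR.
Step 9 — Apparent power: |S| = 0.1676 VA.
Step 10 — Power factor: PF = P/|S| = 0.1545 (lagging).

(a) P = 0.02588 W  (b) Q = 0.1655 VAR  (c) S = 0.1676 VA  (d) PF = 0.1545 (lagging)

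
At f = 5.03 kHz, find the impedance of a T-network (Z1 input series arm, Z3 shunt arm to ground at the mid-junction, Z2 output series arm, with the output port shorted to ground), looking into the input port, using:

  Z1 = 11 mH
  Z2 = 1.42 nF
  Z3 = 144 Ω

Step 1 — Angular frequency: ω = 2π·f = 2π·5030 = 3.16e+04 rad/s.
Step 2 — Component impedances:
  Z1: Z = jωL = j·3.16e+04·0.011 = 0 + j347.6 Ω
  Z2: Z = 1/(jωC) = -j/(ω·C) = 0 - j2.228e+04 Ω
  Z3: Z = R = 144 Ω
Step 3 — With the output port shorted to ground, the output series arm Z2 runs from the junction to ground; the shunt arm Z3 also runs from the junction to ground. They appear in parallel: Z3 || Z2 = 144 - j0.9306 Ω.
Step 4 — Series with input arm Z1: Z_in = Z1 + (Z3 || Z2) = 144 + j346.7 Ω = 375.4∠67.4° Ω.

Z = 144 + j346.7 Ω = 375.4∠67.4° Ω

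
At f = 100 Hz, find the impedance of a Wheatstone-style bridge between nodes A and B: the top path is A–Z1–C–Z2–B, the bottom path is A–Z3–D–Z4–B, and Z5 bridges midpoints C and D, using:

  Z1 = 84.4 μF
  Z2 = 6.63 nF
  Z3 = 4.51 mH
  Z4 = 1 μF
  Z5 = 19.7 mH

Step 1 — Angular frequency: ω = 2π·f = 2π·100 = 628.3 rad/s.
Step 2 — Component impedances:
  Z1: Z = 1/(jωC) = -j/(ω·C) = 0 - j18.86 Ω
  Z2: Z = 1/(jωC) = -j/(ω·C) = 0 - j2.401e+05 Ω
  Z3: Z = jωL = j·628.3·0.00451 = 0 + j2.834 Ω
  Z4: Z = 1/(jωC) = -j/(ω·C) = 0 - j1592 Ω
  Z5: Z = jωL = j·628.3·0.0197 = 0 + j12.38 Ω
Step 3 — Bridge requires nodal analysis (the Z5 bridge couples midpoints C and D, so the two paths cannot be reduced to a simple series/parallel combination). Setting node B to ground and injecting 1 A at node A, the 3-node admittance system at A, C, D solves to V_A = Z_AB = 0 - j1576 Ω = 1576∠-90.0° Ω.

Z = 0 - j1576 Ω = 1576∠-90.0° Ω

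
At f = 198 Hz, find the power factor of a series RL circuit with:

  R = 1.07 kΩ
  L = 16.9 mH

Step 1 — Angular frequency: ω = 2π·f = 2π·198 = 1244 rad/s.
Step 2 — Component impedances:
  R: Z = R = 1070 Ω
  L: Z = jωL = j·1244·0.0169 = 0 + j21.02 Ω
Step 3 — Series combination: Z_total = R + L = 1070 + j21.02 Ω = 1070∠1.1° Ω.
Step 4 — Power factor: PF = cos(φ) = Re(Z)/|Z| = 1070/1070.2 = 0.9998.
Step 5 — Type: Im(Z) = 21.02 ⇒ lagging (phase φ = 1.1°).

PF = 0.9998 (lagging, φ = 1.1°)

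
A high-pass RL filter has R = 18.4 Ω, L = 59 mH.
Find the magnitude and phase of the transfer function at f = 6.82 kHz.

Step 1 — Angular frequency: ω = 2π·6820 = 4.285e+04 rad/s.
Step 2 — Transfer function: H(jω) = jωL/(R + jωL).
Step 3 — Numerator jωL = j·2528; denominator R + jωL = 18.4 + j2528.
Step 4 — H = 0.9999 + j0.007277.
Step 5 — Magnitude: |H| = 1 (-0.0 dB); phase: φ = 0.4°.

|H| = 1 (-0.0 dB), φ = 0.4°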